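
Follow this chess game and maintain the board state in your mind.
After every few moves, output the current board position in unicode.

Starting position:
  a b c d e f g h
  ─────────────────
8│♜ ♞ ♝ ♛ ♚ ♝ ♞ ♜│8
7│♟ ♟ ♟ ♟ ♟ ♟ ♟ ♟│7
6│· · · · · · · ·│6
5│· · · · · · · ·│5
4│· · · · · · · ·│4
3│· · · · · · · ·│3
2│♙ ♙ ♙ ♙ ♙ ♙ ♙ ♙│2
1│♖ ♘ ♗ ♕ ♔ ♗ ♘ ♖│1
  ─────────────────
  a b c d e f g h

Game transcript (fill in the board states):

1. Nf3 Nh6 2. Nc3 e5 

  a b c d e f g h
  ─────────────────
8│♜ ♞ ♝ ♛ ♚ ♝ · ♜│8
7│♟ ♟ ♟ ♟ · ♟ ♟ ♟│7
6│· · · · · · · ♞│6
5│· · · · ♟ · · ·│5
4│· · · · · · · ·│4
3│· · ♘ · · ♘ · ·│3
2│♙ ♙ ♙ ♙ ♙ ♙ ♙ ♙│2
1│♖ · ♗ ♕ ♔ ♗ · ♖│1
  ─────────────────
  a b c d e f g h

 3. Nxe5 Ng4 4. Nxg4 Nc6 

  a b c d e f g h
  ─────────────────
8│♜ · ♝ ♛ ♚ ♝ · ♜│8
7│♟ ♟ ♟ ♟ · ♟ ♟ ♟│7
6│· · ♞ · · · · ·│6
5│· · · · · · · ·│5
4│· · · · · · ♘ ·│4
3│· · ♘ · · · · ·│3
2│♙ ♙ ♙ ♙ ♙ ♙ ♙ ♙│2
1│♖ · ♗ ♕ ♔ ♗ · ♖│1
  ─────────────────
  a b c d e f g h

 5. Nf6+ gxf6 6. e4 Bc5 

  a b c d e f g h
  ─────────────────
8│♜ · ♝ ♛ ♚ · · ♜│8
7│♟ ♟ ♟ ♟ · ♟ · ♟│7
6│· · ♞ · · ♟ · ·│6
5│· · ♝ · · · · ·│5
4│· · · · ♙ · · ·│4
3│· · ♘ · · · · ·│3
2│♙ ♙ ♙ ♙ · ♙ ♙ ♙│2
1│♖ · ♗ ♕ ♔ ♗ · ♖│1
  ─────────────────
  a b c d e f g h

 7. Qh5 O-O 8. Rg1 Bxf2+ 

  a b c d e f g h
  ─────────────────
8│♜ · ♝ ♛ · ♜ ♚ ·│8
7│♟ ♟ ♟ ♟ · ♟ · ♟│7
6│· · ♞ · · ♟ · ·│6
5│· · · · · · · ♕│5
4│· · · · ♙ · · ·│4
3│· · ♘ · · · · ·│3
2│♙ ♙ ♙ ♙ · ♝ ♙ ♙│2
1│♖ · ♗ · ♔ ♗ ♖ ·│1
  ─────────────────
  a b c d e f g h

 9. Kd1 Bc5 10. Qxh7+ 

  a b c d e f g h
  ─────────────────
8│♜ · ♝ ♛ · ♜ ♚ ·│8
7│♟ ♟ ♟ ♟ · ♟ · ♕│7
6│· · ♞ · · ♟ · ·│6
5│· · ♝ · · · · ·│5
4│· · · · ♙ · · ·│4
3│· · ♘ · · · · ·│3
2│♙ ♙ ♙ ♙ · · ♙ ♙│2
1│♖ · ♗ ♔ · ♗ ♖ ·│1
  ─────────────────
  a b c d e f g h


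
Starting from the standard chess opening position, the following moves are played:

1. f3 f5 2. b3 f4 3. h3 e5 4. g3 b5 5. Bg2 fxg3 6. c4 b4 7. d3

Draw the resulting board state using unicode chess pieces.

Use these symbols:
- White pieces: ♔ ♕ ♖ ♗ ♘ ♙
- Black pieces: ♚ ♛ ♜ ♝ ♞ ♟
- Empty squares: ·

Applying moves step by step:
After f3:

♜ ♞ ♝ ♛ ♚ ♝ ♞ ♜
♟ ♟ ♟ ♟ ♟ ♟ ♟ ♟
· · · · · · · ·
· · · · · · · ·
· · · · · · · ·
· · · · · ♙ · ·
♙ ♙ ♙ ♙ ♙ · ♙ ♙
♖ ♘ ♗ ♕ ♔ ♗ ♘ ♖


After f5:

♜ ♞ ♝ ♛ ♚ ♝ ♞ ♜
♟ ♟ ♟ ♟ ♟ · ♟ ♟
· · · · · · · ·
· · · · · ♟ · ·
· · · · · · · ·
· · · · · ♙ · ·
♙ ♙ ♙ ♙ ♙ · ♙ ♙
♖ ♘ ♗ ♕ ♔ ♗ ♘ ♖


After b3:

♜ ♞ ♝ ♛ ♚ ♝ ♞ ♜
♟ ♟ ♟ ♟ ♟ · ♟ ♟
· · · · · · · ·
· · · · · ♟ · ·
· · · · · · · ·
· ♙ · · · ♙ · ·
♙ · ♙ ♙ ♙ · ♙ ♙
♖ ♘ ♗ ♕ ♔ ♗ ♘ ♖


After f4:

♜ ♞ ♝ ♛ ♚ ♝ ♞ ♜
♟ ♟ ♟ ♟ ♟ · ♟ ♟
· · · · · · · ·
· · · · · · · ·
· · · · · ♟ · ·
· ♙ · · · ♙ · ·
♙ · ♙ ♙ ♙ · ♙ ♙
♖ ♘ ♗ ♕ ♔ ♗ ♘ ♖


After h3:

♜ ♞ ♝ ♛ ♚ ♝ ♞ ♜
♟ ♟ ♟ ♟ ♟ · ♟ ♟
· · · · · · · ·
· · · · · · · ·
· · · · · ♟ · ·
· ♙ · · · ♙ · ♙
♙ · ♙ ♙ ♙ · ♙ ·
♖ ♘ ♗ ♕ ♔ ♗ ♘ ♖


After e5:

♜ ♞ ♝ ♛ ♚ ♝ ♞ ♜
♟ ♟ ♟ ♟ · · ♟ ♟
· · · · · · · ·
· · · · ♟ · · ·
· · · · · ♟ · ·
· ♙ · · · ♙ · ♙
♙ · ♙ ♙ ♙ · ♙ ·
♖ ♘ ♗ ♕ ♔ ♗ ♘ ♖


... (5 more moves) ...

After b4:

♜ ♞ ♝ ♛ ♚ ♝ ♞ ♜
♟ · ♟ ♟ · · ♟ ♟
· · · · · · · ·
· · · · ♟ · · ·
· ♟ ♙ · · · · ·
· ♙ · · · ♙ ♟ ♙
♙ · · ♙ ♙ · ♗ ·
♖ ♘ ♗ ♕ ♔ · ♘ ♖


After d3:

♜ ♞ ♝ ♛ ♚ ♝ ♞ ♜
♟ · ♟ ♟ · · ♟ ♟
· · · · · · · ·
· · · · ♟ · · ·
· ♟ ♙ · · · · ·
· ♙ · ♙ · ♙ ♟ ♙
♙ · · · ♙ · ♗ ·
♖ ♘ ♗ ♕ ♔ · ♘ ♖



  a b c d e f g h
  ─────────────────
8│♜ ♞ ♝ ♛ ♚ ♝ ♞ ♜│8
7│♟ · ♟ ♟ · · ♟ ♟│7
6│· · · · · · · ·│6
5│· · · · ♟ · · ·│5
4│· ♟ ♙ · · · · ·│4
3│· ♙ · ♙ · ♙ ♟ ♙│3
2│♙ · · · ♙ · ♗ ·│2
1│♖ ♘ ♗ ♕ ♔ · ♘ ♖│1
  ─────────────────
  a b c d e f g h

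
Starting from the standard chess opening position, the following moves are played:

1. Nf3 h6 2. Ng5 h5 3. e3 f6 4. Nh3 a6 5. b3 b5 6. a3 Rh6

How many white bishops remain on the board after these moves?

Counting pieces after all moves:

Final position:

  a b c d e f g h
  ─────────────────
8│♜ ♞ ♝ ♛ ♚ ♝ ♞ ·│8
7│· · ♟ ♟ ♟ · ♟ ·│7
6│♟ · · · · ♟ · ♜│6
5│· ♟ · · · · · ♟│5
4│· · · · · · · ·│4
3│♙ ♙ · · ♙ · · ♘│3
2│· · ♙ ♙ · ♙ ♙ ♙│2
1│♖ ♘ ♗ ♕ ♔ ♗ · ♖│1
  ─────────────────
  a b c d e f g h


2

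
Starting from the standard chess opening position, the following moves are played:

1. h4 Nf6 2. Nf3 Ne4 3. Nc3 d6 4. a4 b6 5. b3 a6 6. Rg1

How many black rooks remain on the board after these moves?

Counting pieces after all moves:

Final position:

  a b c d e f g h
  ─────────────────
8│♜ ♞ ♝ ♛ ♚ ♝ · ♜│8
7│· · ♟ · ♟ ♟ ♟ ♟│7
6│♟ ♟ · ♟ · · · ·│6
5│· · · · · · · ·│5
4│♙ · · · ♞ · · ♙│4
3│· ♙ ♘ · · ♘ · ·│3
2│· · ♙ ♙ ♙ ♙ ♙ ·│2
1│♖ · ♗ ♕ ♔ ♗ ♖ ·│1
  ─────────────────
  a b c d e f g h


2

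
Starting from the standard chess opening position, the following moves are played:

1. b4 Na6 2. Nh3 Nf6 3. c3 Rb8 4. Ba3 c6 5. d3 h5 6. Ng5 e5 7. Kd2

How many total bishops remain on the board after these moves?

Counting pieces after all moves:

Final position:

  a b c d e f g h
  ─────────────────
8│· ♜ ♝ ♛ ♚ ♝ · ♜│8
7│♟ ♟ · ♟ · ♟ ♟ ·│7
6│♞ · ♟ · · ♞ · ·│6
5│· · · · ♟ · ♘ ♟│5
4│· ♙ · · · · · ·│4
3│♗ · ♙ ♙ · · · ·│3
2│♙ · · ♔ ♙ ♙ ♙ ♙│2
1│♖ ♘ · ♕ · ♗ · ♖│1
  ─────────────────
  a b c d e f g h


4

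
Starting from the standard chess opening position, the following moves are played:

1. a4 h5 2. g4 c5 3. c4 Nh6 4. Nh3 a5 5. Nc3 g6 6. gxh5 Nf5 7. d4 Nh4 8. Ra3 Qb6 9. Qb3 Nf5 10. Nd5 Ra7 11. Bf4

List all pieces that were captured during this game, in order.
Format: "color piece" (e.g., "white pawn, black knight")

Tracking captures:
  gxh5: captured black pawn

black pawn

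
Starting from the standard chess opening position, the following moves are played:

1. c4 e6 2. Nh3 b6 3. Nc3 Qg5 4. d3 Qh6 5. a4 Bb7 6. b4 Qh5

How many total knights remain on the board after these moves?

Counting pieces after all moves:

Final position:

  a b c d e f g h
  ─────────────────
8│♜ ♞ · · ♚ ♝ ♞ ♜│8
7│♟ ♝ ♟ ♟ · ♟ ♟ ♟│7
6│· ♟ · · ♟ · · ·│6
5│· · · · · · · ♛│5
4│♙ ♙ ♙ · · · · ·│4
3│· · ♘ ♙ · · · ♘│3
2│· · · · ♙ ♙ ♙ ♙│2
1│♖ · ♗ ♕ ♔ ♗ · ♖│1
  ─────────────────
  a b c d e f g h


4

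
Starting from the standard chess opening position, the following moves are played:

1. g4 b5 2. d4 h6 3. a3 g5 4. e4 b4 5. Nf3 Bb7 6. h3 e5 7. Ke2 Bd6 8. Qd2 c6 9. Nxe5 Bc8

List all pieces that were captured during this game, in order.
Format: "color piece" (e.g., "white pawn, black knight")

Tracking captures:
  Nxe5: captured black pawn

black pawn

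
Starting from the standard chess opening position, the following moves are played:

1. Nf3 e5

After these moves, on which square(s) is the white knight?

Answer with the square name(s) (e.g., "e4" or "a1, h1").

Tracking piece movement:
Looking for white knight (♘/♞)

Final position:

  a b c d e f g h
  ─────────────────
8│♜ ♞ ♝ ♛ ♚ ♝ ♞ ♜│8
7│♟ ♟ ♟ ♟ · ♟ ♟ ♟│7
6│· · · · · · · ·│6
5│· · · · ♟ · · ·│5
4│· · · · · · · ·│4
3│· · · · · ♘ · ·│3
2│♙ ♙ ♙ ♙ ♙ ♙ ♙ ♙│2
1│♖ ♘ ♗ ♕ ♔ ♗ · ♖│1
  ─────────────────
  a b c d e f g h


b1, f3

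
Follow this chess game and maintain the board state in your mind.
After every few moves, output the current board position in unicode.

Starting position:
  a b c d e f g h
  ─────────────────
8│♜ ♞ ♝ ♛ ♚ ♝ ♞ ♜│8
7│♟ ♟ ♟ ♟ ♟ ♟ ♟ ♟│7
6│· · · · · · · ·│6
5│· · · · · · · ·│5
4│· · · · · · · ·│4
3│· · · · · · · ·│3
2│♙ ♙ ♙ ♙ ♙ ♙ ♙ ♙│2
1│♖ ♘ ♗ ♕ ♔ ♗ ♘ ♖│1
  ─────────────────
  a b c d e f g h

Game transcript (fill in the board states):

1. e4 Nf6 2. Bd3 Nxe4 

  a b c d e f g h
  ─────────────────
8│♜ ♞ ♝ ♛ ♚ ♝ · ♜│8
7│♟ ♟ ♟ ♟ ♟ ♟ ♟ ♟│7
6│· · · · · · · ·│6
5│· · · · · · · ·│5
4│· · · · ♞ · · ·│4
3│· · · ♗ · · · ·│3
2│♙ ♙ ♙ ♙ · ♙ ♙ ♙│2
1│♖ ♘ ♗ ♕ ♔ · ♘ ♖│1
  ─────────────────
  a b c d e f g h

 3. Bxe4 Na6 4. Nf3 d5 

  a b c d e f g h
  ─────────────────
8│♜ · ♝ ♛ ♚ ♝ · ♜│8
7│♟ ♟ ♟ · ♟ ♟ ♟ ♟│7
6│♞ · · · · · · ·│6
5│· · · ♟ · · · ·│5
4│· · · · ♗ · · ·│4
3│· · · · · ♘ · ·│3
2│♙ ♙ ♙ ♙ · ♙ ♙ ♙│2
1│♖ ♘ ♗ ♕ ♔ · · ♖│1
  ─────────────────
  a b c d e f g h

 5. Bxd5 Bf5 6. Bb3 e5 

  a b c d e f g h
  ─────────────────
8│♜ · · ♛ ♚ ♝ · ♜│8
7│♟ ♟ ♟ · · ♟ ♟ ♟│7
6│♞ · · · · · · ·│6
5│· · · · ♟ ♝ · ·│5
4│· · · · · · · ·│4
3│· ♗ · · · ♘ · ·│3
2│♙ ♙ ♙ ♙ · ♙ ♙ ♙│2
1│♖ ♘ ♗ ♕ ♔ · · ♖│1
  ─────────────────
  a b c d e f g h



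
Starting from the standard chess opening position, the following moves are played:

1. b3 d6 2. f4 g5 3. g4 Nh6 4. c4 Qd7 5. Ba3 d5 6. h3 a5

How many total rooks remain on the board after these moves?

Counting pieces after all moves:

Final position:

  a b c d e f g h
  ─────────────────
8│♜ ♞ ♝ · ♚ ♝ · ♜│8
7│· ♟ ♟ ♛ ♟ ♟ · ♟│7
6│· · · · · · · ♞│6
5│♟ · · ♟ · · ♟ ·│5
4│· · ♙ · · ♙ ♙ ·│4
3│♗ ♙ · · · · · ♙│3
2│♙ · · ♙ ♙ · · ·│2
1│♖ ♘ · ♕ ♔ ♗ ♘ ♖│1
  ─────────────────
  a b c d e f g h


4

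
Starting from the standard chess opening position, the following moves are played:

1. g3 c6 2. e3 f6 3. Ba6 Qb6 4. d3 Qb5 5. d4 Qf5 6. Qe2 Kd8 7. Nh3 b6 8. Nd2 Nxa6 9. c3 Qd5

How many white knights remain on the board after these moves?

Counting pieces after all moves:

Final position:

  a b c d e f g h
  ─────────────────
8│♜ · ♝ ♚ · ♝ ♞ ♜│8
7│♟ · · ♟ ♟ · ♟ ♟│7
6│♞ ♟ ♟ · · ♟ · ·│6
5│· · · ♛ · · · ·│5
4│· · · ♙ · · · ·│4
3│· · ♙ · ♙ · ♙ ♘│3
2│♙ ♙ · ♘ ♕ ♙ · ♙│2
1│♖ · ♗ · ♔ · · ♖│1
  ─────────────────
  a b c d e f g h


2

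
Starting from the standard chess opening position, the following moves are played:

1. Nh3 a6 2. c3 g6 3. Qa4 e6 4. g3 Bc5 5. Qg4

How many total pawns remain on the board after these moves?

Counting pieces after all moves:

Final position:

  a b c d e f g h
  ─────────────────
8│♜ ♞ ♝ ♛ ♚ · ♞ ♜│8
7│· ♟ ♟ ♟ · ♟ · ♟│7
6│♟ · · · ♟ · ♟ ·│6
5│· · ♝ · · · · ·│5
4│· · · · · · ♕ ·│4
3│· · ♙ · · · ♙ ♘│3
2│♙ ♙ · ♙ ♙ ♙ · ♙│2
1│♖ ♘ ♗ · ♔ ♗ · ♖│1
  ─────────────────
  a b c d e f g h


16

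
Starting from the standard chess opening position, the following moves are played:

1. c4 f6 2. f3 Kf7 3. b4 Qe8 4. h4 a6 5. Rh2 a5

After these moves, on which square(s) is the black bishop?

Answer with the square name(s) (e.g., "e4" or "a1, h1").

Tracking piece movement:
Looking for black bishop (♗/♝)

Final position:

  a b c d e f g h
  ─────────────────
8│♜ ♞ ♝ · ♛ ♝ ♞ ♜│8
7│· ♟ ♟ ♟ ♟ ♚ ♟ ♟│7
6│· · · · · ♟ · ·│6
5│♟ · · · · · · ·│5
4│· ♙ ♙ · · · · ♙│4
3│· · · · · ♙ · ·│3
2│♙ · · ♙ ♙ · ♙ ♖│2
1│♖ ♘ ♗ ♕ ♔ ♗ ♘ ·│1
  ─────────────────
  a b c d e f g h


c8, f8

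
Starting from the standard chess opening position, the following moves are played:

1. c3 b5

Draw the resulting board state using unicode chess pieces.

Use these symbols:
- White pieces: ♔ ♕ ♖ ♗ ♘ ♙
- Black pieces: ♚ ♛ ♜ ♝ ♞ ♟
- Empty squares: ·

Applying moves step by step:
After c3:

♜ ♞ ♝ ♛ ♚ ♝ ♞ ♜
♟ ♟ ♟ ♟ ♟ ♟ ♟ ♟
· · · · · · · ·
· · · · · · · ·
· · · · · · · ·
· · ♙ · · · · ·
♙ ♙ · ♙ ♙ ♙ ♙ ♙
♖ ♘ ♗ ♕ ♔ ♗ ♘ ♖


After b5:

♜ ♞ ♝ ♛ ♚ ♝ ♞ ♜
♟ · ♟ ♟ ♟ ♟ ♟ ♟
· · · · · · · ·
· ♟ · · · · · ·
· · · · · · · ·
· · ♙ · · · · ·
♙ ♙ · ♙ ♙ ♙ ♙ ♙
♖ ♘ ♗ ♕ ♔ ♗ ♘ ♖



  a b c d e f g h
  ─────────────────
8│♜ ♞ ♝ ♛ ♚ ♝ ♞ ♜│8
7│♟ · ♟ ♟ ♟ ♟ ♟ ♟│7
6│· · · · · · · ·│6
5│· ♟ · · · · · ·│5
4│· · · · · · · ·│4
3│· · ♙ · · · · ·│3
2│♙ ♙ · ♙ ♙ ♙ ♙ ♙│2
1│♖ ♘ ♗ ♕ ♔ ♗ ♘ ♖│1
  ─────────────────
  a b c d e f g h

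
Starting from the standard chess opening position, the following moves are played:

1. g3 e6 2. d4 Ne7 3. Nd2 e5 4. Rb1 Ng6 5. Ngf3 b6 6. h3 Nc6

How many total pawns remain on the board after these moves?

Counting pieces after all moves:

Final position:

  a b c d e f g h
  ─────────────────
8│♜ · ♝ ♛ ♚ ♝ · ♜│8
7│♟ · ♟ ♟ · ♟ ♟ ♟│7
6│· ♟ ♞ · · · ♞ ·│6
5│· · · · ♟ · · ·│5
4│· · · ♙ · · · ·│4
3│· · · · · ♘ ♙ ♙│3
2│♙ ♙ ♙ ♘ ♙ ♙ · ·│2
1│· ♖ ♗ ♕ ♔ ♗ · ♖│1
  ─────────────────
  a b c d e f g h


16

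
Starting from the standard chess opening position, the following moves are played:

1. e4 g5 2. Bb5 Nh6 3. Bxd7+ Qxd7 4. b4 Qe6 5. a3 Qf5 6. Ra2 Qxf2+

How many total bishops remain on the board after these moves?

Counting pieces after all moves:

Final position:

  a b c d e f g h
  ─────────────────
8│♜ ♞ ♝ · ♚ ♝ · ♜│8
7│♟ ♟ ♟ · ♟ ♟ · ♟│7
6│· · · · · · · ♞│6
5│· · · · · · ♟ ·│5
4│· ♙ · · ♙ · · ·│4
3│♙ · · · · · · ·│3
2│♖ · ♙ ♙ · ♛ ♙ ♙│2
1│· ♘ ♗ ♕ ♔ · ♘ ♖│1
  ─────────────────
  a b c d e f g h


3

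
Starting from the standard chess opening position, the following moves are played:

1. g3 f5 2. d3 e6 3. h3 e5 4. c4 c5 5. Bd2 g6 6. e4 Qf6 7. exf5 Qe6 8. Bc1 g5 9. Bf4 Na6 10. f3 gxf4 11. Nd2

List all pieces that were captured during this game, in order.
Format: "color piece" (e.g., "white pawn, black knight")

Tracking captures:
  exf5: captured black pawn
  gxf4: captured white bishop

black pawn, white bishop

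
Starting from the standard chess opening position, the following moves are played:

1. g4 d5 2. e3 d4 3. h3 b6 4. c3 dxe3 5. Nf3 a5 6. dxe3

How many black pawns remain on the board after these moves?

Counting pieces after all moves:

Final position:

  a b c d e f g h
  ─────────────────
8│♜ ♞ ♝ ♛ ♚ ♝ ♞ ♜│8
7│· · ♟ · ♟ ♟ ♟ ♟│7
6│· ♟ · · · · · ·│6
5│♟ · · · · · · ·│5
4│· · · · · · ♙ ·│4
3│· · ♙ · ♙ ♘ · ♙│3
2│♙ ♙ · · · ♙ · ·│2
1│♖ ♘ ♗ ♕ ♔ ♗ · ♖│1
  ─────────────────
  a b c d e f g h


7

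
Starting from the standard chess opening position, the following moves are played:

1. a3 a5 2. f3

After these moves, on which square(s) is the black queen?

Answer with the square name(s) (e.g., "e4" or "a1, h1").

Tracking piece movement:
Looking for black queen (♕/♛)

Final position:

  a b c d e f g h
  ─────────────────
8│♜ ♞ ♝ ♛ ♚ ♝ ♞ ♜│8
7│· ♟ ♟ ♟ ♟ ♟ ♟ ♟│7
6│· · · · · · · ·│6
5│♟ · · · · · · ·│5
4│· · · · · · · ·│4
3│♙ · · · · ♙ · ·│3
2│· ♙ ♙ ♙ ♙ · ♙ ♙│2
1│♖ ♘ ♗ ♕ ♔ ♗ ♘ ♖│1
  ─────────────────
  a b c d e f g h


d8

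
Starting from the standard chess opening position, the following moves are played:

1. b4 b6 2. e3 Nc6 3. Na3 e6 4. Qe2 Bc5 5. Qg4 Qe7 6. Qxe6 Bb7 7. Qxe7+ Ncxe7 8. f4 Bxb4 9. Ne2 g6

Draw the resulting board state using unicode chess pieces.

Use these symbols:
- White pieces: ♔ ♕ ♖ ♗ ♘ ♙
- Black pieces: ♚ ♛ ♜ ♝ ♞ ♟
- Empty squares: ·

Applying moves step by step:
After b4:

♜ ♞ ♝ ♛ ♚ ♝ ♞ ♜
♟ ♟ ♟ ♟ ♟ ♟ ♟ ♟
· · · · · · · ·
· · · · · · · ·
· ♙ · · · · · ·
· · · · · · · ·
♙ · ♙ ♙ ♙ ♙ ♙ ♙
♖ ♘ ♗ ♕ ♔ ♗ ♘ ♖


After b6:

♜ ♞ ♝ ♛ ♚ ♝ ♞ ♜
♟ · ♟ ♟ ♟ ♟ ♟ ♟
· ♟ · · · · · ·
· · · · · · · ·
· ♙ · · · · · ·
· · · · · · · ·
♙ · ♙ ♙ ♙ ♙ ♙ ♙
♖ ♘ ♗ ♕ ♔ ♗ ♘ ♖


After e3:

♜ ♞ ♝ ♛ ♚ ♝ ♞ ♜
♟ · ♟ ♟ ♟ ♟ ♟ ♟
· ♟ · · · · · ·
· · · · · · · ·
· ♙ · · · · · ·
· · · · ♙ · · ·
♙ · ♙ ♙ · ♙ ♙ ♙
♖ ♘ ♗ ♕ ♔ ♗ ♘ ♖


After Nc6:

♜ · ♝ ♛ ♚ ♝ ♞ ♜
♟ · ♟ ♟ ♟ ♟ ♟ ♟
· ♟ ♞ · · · · ·
· · · · · · · ·
· ♙ · · · · · ·
· · · · ♙ · · ·
♙ · ♙ ♙ · ♙ ♙ ♙
♖ ♘ ♗ ♕ ♔ ♗ ♘ ♖


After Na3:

♜ · ♝ ♛ ♚ ♝ ♞ ♜
♟ · ♟ ♟ ♟ ♟ ♟ ♟
· ♟ ♞ · · · · ·
· · · · · · · ·
· ♙ · · · · · ·
♘ · · · ♙ · · ·
♙ · ♙ ♙ · ♙ ♙ ♙
♖ · ♗ ♕ ♔ ♗ ♘ ♖


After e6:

♜ · ♝ ♛ ♚ ♝ ♞ ♜
♟ · ♟ ♟ · ♟ ♟ ♟
· ♟ ♞ · ♟ · · ·
· · · · · · · ·
· ♙ · · · · · ·
♘ · · · ♙ · · ·
♙ · ♙ ♙ · ♙ ♙ ♙
♖ · ♗ ♕ ♔ ♗ ♘ ♖


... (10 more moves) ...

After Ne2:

♜ · · · ♚ · ♞ ♜
♟ ♝ ♟ ♟ ♞ ♟ ♟ ♟
· ♟ · · · · · ·
· · · · · · · ·
· ♝ · · · ♙ · ·
♘ · · · ♙ · · ·
♙ · ♙ ♙ ♘ · ♙ ♙
♖ · ♗ · ♔ ♗ · ♖


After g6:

♜ · · · ♚ · ♞ ♜
♟ ♝ ♟ ♟ ♞ ♟ · ♟
· ♟ · · · · ♟ ·
· · · · · · · ·
· ♝ · · · ♙ · ·
♘ · · · ♙ · · ·
♙ · ♙ ♙ ♘ · ♙ ♙
♖ · ♗ · ♔ ♗ · ♖



  a b c d e f g h
  ─────────────────
8│♜ · · · ♚ · ♞ ♜│8
7│♟ ♝ ♟ ♟ ♞ ♟ · ♟│7
6│· ♟ · · · · ♟ ·│6
5│· · · · · · · ·│5
4│· ♝ · · · ♙ · ·│4
3│♘ · · · ♙ · · ·│3
2│♙ · ♙ ♙ ♘ · ♙ ♙│2
1│♖ · ♗ · ♔ ♗ · ♖│1
  ─────────────────
  a b c d e f g h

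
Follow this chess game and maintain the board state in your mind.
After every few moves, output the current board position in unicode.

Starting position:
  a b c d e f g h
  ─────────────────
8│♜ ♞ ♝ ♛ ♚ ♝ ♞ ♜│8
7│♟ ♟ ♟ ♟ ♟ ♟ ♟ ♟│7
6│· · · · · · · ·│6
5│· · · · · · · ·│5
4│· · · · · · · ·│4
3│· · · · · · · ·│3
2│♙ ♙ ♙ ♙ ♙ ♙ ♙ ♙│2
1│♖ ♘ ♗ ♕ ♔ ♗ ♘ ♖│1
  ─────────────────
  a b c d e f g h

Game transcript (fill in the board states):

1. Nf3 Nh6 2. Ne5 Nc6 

  a b c d e f g h
  ─────────────────
8│♜ · ♝ ♛ ♚ ♝ · ♜│8
7│♟ ♟ ♟ ♟ ♟ ♟ ♟ ♟│7
6│· · ♞ · · · · ♞│6
5│· · · · ♘ · · ·│5
4│· · · · · · · ·│4
3│· · · · · · · ·│3
2│♙ ♙ ♙ ♙ ♙ ♙ ♙ ♙│2
1│♖ ♘ ♗ ♕ ♔ ♗ · ♖│1
  ─────────────────
  a b c d e f g h

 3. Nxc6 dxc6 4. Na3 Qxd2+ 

  a b c d e f g h
  ─────────────────
8│♜ · ♝ · ♚ ♝ · ♜│8
7│♟ ♟ ♟ · ♟ ♟ ♟ ♟│7
6│· · ♟ · · · · ♞│6
5│· · · · · · · ·│5
4│· · · · · · · ·│4
3│♘ · · · · · · ·│3
2│♙ ♙ ♙ ♛ ♙ ♙ ♙ ♙│2
1│♖ · ♗ ♕ ♔ ♗ · ♖│1
  ─────────────────
  a b c d e f g h

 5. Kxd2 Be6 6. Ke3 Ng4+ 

  a b c d e f g h
  ─────────────────
8│♜ · · · ♚ ♝ · ♜│8
7│♟ ♟ ♟ · ♟ ♟ ♟ ♟│7
6│· · ♟ · ♝ · · ·│6
5│· · · · · · · ·│5
4│· · · · · · ♞ ·│4
3│♘ · · · ♔ · · ·│3
2│♙ ♙ ♙ · ♙ ♙ ♙ ♙│2
1│♖ · ♗ ♕ · ♗ · ♖│1
  ─────────────────
  a b c d e f g h



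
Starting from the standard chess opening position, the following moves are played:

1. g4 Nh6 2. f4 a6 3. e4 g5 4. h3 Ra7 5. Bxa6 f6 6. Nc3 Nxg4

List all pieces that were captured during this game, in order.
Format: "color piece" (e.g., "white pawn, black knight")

Tracking captures:
  Bxa6: captured black pawn
  Nxg4: captured white pawn

black pawn, white pawn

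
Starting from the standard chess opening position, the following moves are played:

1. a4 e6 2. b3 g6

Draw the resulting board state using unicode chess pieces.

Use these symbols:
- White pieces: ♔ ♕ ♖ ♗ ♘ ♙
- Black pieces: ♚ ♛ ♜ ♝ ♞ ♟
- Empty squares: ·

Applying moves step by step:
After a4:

♜ ♞ ♝ ♛ ♚ ♝ ♞ ♜
♟ ♟ ♟ ♟ ♟ ♟ ♟ ♟
· · · · · · · ·
· · · · · · · ·
♙ · · · · · · ·
· · · · · · · ·
· ♙ ♙ ♙ ♙ ♙ ♙ ♙
♖ ♘ ♗ ♕ ♔ ♗ ♘ ♖


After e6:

♜ ♞ ♝ ♛ ♚ ♝ ♞ ♜
♟ ♟ ♟ ♟ · ♟ ♟ ♟
· · · · ♟ · · ·
· · · · · · · ·
♙ · · · · · · ·
· · · · · · · ·
· ♙ ♙ ♙ ♙ ♙ ♙ ♙
♖ ♘ ♗ ♕ ♔ ♗ ♘ ♖


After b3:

♜ ♞ ♝ ♛ ♚ ♝ ♞ ♜
♟ ♟ ♟ ♟ · ♟ ♟ ♟
· · · · ♟ · · ·
· · · · · · · ·
♙ · · · · · · ·
· ♙ · · · · · ·
· · ♙ ♙ ♙ ♙ ♙ ♙
♖ ♘ ♗ ♕ ♔ ♗ ♘ ♖


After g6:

♜ ♞ ♝ ♛ ♚ ♝ ♞ ♜
♟ ♟ ♟ ♟ · ♟ · ♟
· · · · ♟ · ♟ ·
· · · · · · · ·
♙ · · · · · · ·
· ♙ · · · · · ·
· · ♙ ♙ ♙ ♙ ♙ ♙
♖ ♘ ♗ ♕ ♔ ♗ ♘ ♖



  a b c d e f g h
  ─────────────────
8│♜ ♞ ♝ ♛ ♚ ♝ ♞ ♜│8
7│♟ ♟ ♟ ♟ · ♟ · ♟│7
6│· · · · ♟ · ♟ ·│6
5│· · · · · · · ·│5
4│♙ · · · · · · ·│4
3│· ♙ · · · · · ·│3
2│· · ♙ ♙ ♙ ♙ ♙ ♙│2
1│♖ ♘ ♗ ♕ ♔ ♗ ♘ ♖│1
  ─────────────────
  a b c d e f g h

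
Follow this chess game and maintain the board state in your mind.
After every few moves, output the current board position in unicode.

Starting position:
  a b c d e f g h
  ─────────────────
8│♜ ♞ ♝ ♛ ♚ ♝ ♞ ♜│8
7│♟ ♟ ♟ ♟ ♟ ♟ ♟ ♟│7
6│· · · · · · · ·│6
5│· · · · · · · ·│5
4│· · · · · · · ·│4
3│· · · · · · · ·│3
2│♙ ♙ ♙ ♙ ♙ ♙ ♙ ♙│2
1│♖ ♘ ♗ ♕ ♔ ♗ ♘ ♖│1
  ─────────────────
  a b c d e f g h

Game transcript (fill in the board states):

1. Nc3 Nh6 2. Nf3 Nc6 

  a b c d e f g h
  ─────────────────
8│♜ · ♝ ♛ ♚ ♝ · ♜│8
7│♟ ♟ ♟ ♟ ♟ ♟ ♟ ♟│7
6│· · ♞ · · · · ♞│6
5│· · · · · · · ·│5
4│· · · · · · · ·│4
3│· · ♘ · · ♘ · ·│3
2│♙ ♙ ♙ ♙ ♙ ♙ ♙ ♙│2
1│♖ · ♗ ♕ ♔ ♗ · ♖│1
  ─────────────────
  a b c d e f g h

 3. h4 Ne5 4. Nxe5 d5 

  a b c d e f g h
  ─────────────────
8│♜ · ♝ ♛ ♚ ♝ · ♜│8
7│♟ ♟ ♟ · ♟ ♟ ♟ ♟│7
6│· · · · · · · ♞│6
5│· · · ♟ ♘ · · ·│5
4│· · · · · · · ♙│4
3│· · ♘ · · · · ·│3
2│♙ ♙ ♙ ♙ ♙ ♙ ♙ ·│2
1│♖ · ♗ ♕ ♔ ♗ · ♖│1
  ─────────────────
  a b c d e f g h

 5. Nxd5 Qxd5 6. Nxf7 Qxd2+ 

  a b c d e f g h
  ─────────────────
8│♜ · ♝ · ♚ ♝ · ♜│8
7│♟ ♟ ♟ · ♟ ♘ ♟ ♟│7
6│· · · · · · · ♞│6
5│· · · · · · · ·│5
4│· · · · · · · ♙│4
3│· · · · · · · ·│3
2│♙ ♙ ♙ ♛ ♙ ♙ ♙ ·│2
1│♖ · ♗ ♕ ♔ ♗ · ♖│1
  ─────────────────
  a b c d e f g h

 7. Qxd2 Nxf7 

  a b c d e f g h
  ─────────────────
8│♜ · ♝ · ♚ ♝ · ♜│8
7│♟ ♟ ♟ · ♟ ♞ ♟ ♟│7
6│· · · · · · · ·│6
5│· · · · · · · ·│5
4│· · · · · · · ♙│4
3│· · · · · · · ·│3
2│♙ ♙ ♙ ♕ ♙ ♙ ♙ ·│2
1│♖ · ♗ · ♔ ♗ · ♖│1
  ─────────────────
  a b c d e f g h


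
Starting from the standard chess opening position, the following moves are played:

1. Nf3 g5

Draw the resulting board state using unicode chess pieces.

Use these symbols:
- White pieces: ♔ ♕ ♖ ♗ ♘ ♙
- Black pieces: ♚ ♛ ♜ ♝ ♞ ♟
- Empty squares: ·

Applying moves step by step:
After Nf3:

♜ ♞ ♝ ♛ ♚ ♝ ♞ ♜
♟ ♟ ♟ ♟ ♟ ♟ ♟ ♟
· · · · · · · ·
· · · · · · · ·
· · · · · · · ·
· · · · · ♘ · ·
♙ ♙ ♙ ♙ ♙ ♙ ♙ ♙
♖ ♘ ♗ ♕ ♔ ♗ · ♖


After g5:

♜ ♞ ♝ ♛ ♚ ♝ ♞ ♜
♟ ♟ ♟ ♟ ♟ ♟ · ♟
· · · · · · · ·
· · · · · · ♟ ·
· · · · · · · ·
· · · · · ♘ · ·
♙ ♙ ♙ ♙ ♙ ♙ ♙ ♙
♖ ♘ ♗ ♕ ♔ ♗ · ♖



  a b c d e f g h
  ─────────────────
8│♜ ♞ ♝ ♛ ♚ ♝ ♞ ♜│8
7│♟ ♟ ♟ ♟ ♟ ♟ · ♟│7
6│· · · · · · · ·│6
5│· · · · · · ♟ ·│5
4│· · · · · · · ·│4
3│· · · · · ♘ · ·│3
2│♙ ♙ ♙ ♙ ♙ ♙ ♙ ♙│2
1│♖ ♘ ♗ ♕ ♔ ♗ · ♖│1
  ─────────────────
  a b c d e f g h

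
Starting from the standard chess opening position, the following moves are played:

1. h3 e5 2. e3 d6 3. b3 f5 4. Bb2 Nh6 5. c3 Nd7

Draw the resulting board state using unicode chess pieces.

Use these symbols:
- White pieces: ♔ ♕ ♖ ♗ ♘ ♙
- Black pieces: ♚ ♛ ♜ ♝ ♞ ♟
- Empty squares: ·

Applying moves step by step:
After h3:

♜ ♞ ♝ ♛ ♚ ♝ ♞ ♜
♟ ♟ ♟ ♟ ♟ ♟ ♟ ♟
· · · · · · · ·
· · · · · · · ·
· · · · · · · ·
· · · · · · · ♙
♙ ♙ ♙ ♙ ♙ ♙ ♙ ·
♖ ♘ ♗ ♕ ♔ ♗ ♘ ♖


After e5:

♜ ♞ ♝ ♛ ♚ ♝ ♞ ♜
♟ ♟ ♟ ♟ · ♟ ♟ ♟
· · · · · · · ·
· · · · ♟ · · ·
· · · · · · · ·
· · · · · · · ♙
♙ ♙ ♙ ♙ ♙ ♙ ♙ ·
♖ ♘ ♗ ♕ ♔ ♗ ♘ ♖


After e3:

♜ ♞ ♝ ♛ ♚ ♝ ♞ ♜
♟ ♟ ♟ ♟ · ♟ ♟ ♟
· · · · · · · ·
· · · · ♟ · · ·
· · · · · · · ·
· · · · ♙ · · ♙
♙ ♙ ♙ ♙ · ♙ ♙ ·
♖ ♘ ♗ ♕ ♔ ♗ ♘ ♖


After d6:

♜ ♞ ♝ ♛ ♚ ♝ ♞ ♜
♟ ♟ ♟ · · ♟ ♟ ♟
· · · ♟ · · · ·
· · · · ♟ · · ·
· · · · · · · ·
· · · · ♙ · · ♙
♙ ♙ ♙ ♙ · ♙ ♙ ·
♖ ♘ ♗ ♕ ♔ ♗ ♘ ♖


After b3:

♜ ♞ ♝ ♛ ♚ ♝ ♞ ♜
♟ ♟ ♟ · · ♟ ♟ ♟
· · · ♟ · · · ·
· · · · ♟ · · ·
· · · · · · · ·
· ♙ · · ♙ · · ♙
♙ · ♙ ♙ · ♙ ♙ ·
♖ ♘ ♗ ♕ ♔ ♗ ♘ ♖


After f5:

♜ ♞ ♝ ♛ ♚ ♝ ♞ ♜
♟ ♟ ♟ · · · ♟ ♟
· · · ♟ · · · ·
· · · · ♟ ♟ · ·
· · · · · · · ·
· ♙ · · ♙ · · ♙
♙ · ♙ ♙ · ♙ ♙ ·
♖ ♘ ♗ ♕ ♔ ♗ ♘ ♖


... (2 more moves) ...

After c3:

♜ ♞ ♝ ♛ ♚ ♝ · ♜
♟ ♟ ♟ · · · ♟ ♟
· · · ♟ · · · ♞
· · · · ♟ ♟ · ·
· · · · · · · ·
· ♙ ♙ · ♙ · · ♙
♙ ♗ · ♙ · ♙ ♙ ·
♖ ♘ · ♕ ♔ ♗ ♘ ♖


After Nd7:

♜ · ♝ ♛ ♚ ♝ · ♜
♟ ♟ ♟ ♞ · · ♟ ♟
· · · ♟ · · · ♞
· · · · ♟ ♟ · ·
· · · · · · · ·
· ♙ ♙ · ♙ · · ♙
♙ ♗ · ♙ · ♙ ♙ ·
♖ ♘ · ♕ ♔ ♗ ♘ ♖



  a b c d e f g h
  ─────────────────
8│♜ · ♝ ♛ ♚ ♝ · ♜│8
7│♟ ♟ ♟ ♞ · · ♟ ♟│7
6│· · · ♟ · · · ♞│6
5│· · · · ♟ ♟ · ·│5
4│· · · · · · · ·│4
3│· ♙ ♙ · ♙ · · ♙│3
2│♙ ♗ · ♙ · ♙ ♙ ·│2
1│♖ ♘ · ♕ ♔ ♗ ♘ ♖│1
  ─────────────────
  a b c d e f g h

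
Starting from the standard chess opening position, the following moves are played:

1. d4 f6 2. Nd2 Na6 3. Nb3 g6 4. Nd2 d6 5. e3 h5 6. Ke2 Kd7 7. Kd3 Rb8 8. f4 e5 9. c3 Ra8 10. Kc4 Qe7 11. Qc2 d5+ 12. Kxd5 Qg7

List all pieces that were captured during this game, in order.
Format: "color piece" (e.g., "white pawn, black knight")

Tracking captures:
  Kxd5: captured black pawn

black pawn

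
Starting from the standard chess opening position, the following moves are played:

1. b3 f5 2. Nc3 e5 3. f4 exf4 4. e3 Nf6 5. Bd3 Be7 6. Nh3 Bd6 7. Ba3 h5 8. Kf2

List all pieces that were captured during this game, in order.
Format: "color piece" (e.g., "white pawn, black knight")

Tracking captures:
  exf4: captured white pawn

white pawn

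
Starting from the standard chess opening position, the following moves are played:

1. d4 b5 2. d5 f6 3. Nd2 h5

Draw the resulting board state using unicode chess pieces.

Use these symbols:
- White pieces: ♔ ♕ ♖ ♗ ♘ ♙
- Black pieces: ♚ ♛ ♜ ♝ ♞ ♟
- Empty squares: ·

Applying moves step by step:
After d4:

♜ ♞ ♝ ♛ ♚ ♝ ♞ ♜
♟ ♟ ♟ ♟ ♟ ♟ ♟ ♟
· · · · · · · ·
· · · · · · · ·
· · · ♙ · · · ·
· · · · · · · ·
♙ ♙ ♙ · ♙ ♙ ♙ ♙
♖ ♘ ♗ ♕ ♔ ♗ ♘ ♖


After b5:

♜ ♞ ♝ ♛ ♚ ♝ ♞ ♜
♟ · ♟ ♟ ♟ ♟ ♟ ♟
· · · · · · · ·
· ♟ · · · · · ·
· · · ♙ · · · ·
· · · · · · · ·
♙ ♙ ♙ · ♙ ♙ ♙ ♙
♖ ♘ ♗ ♕ ♔ ♗ ♘ ♖


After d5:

♜ ♞ ♝ ♛ ♚ ♝ ♞ ♜
♟ · ♟ ♟ ♟ ♟ ♟ ♟
· · · · · · · ·
· ♟ · ♙ · · · ·
· · · · · · · ·
· · · · · · · ·
♙ ♙ ♙ · ♙ ♙ ♙ ♙
♖ ♘ ♗ ♕ ♔ ♗ ♘ ♖


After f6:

♜ ♞ ♝ ♛ ♚ ♝ ♞ ♜
♟ · ♟ ♟ ♟ · ♟ ♟
· · · · · ♟ · ·
· ♟ · ♙ · · · ·
· · · · · · · ·
· · · · · · · ·
♙ ♙ ♙ · ♙ ♙ ♙ ♙
♖ ♘ ♗ ♕ ♔ ♗ ♘ ♖


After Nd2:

♜ ♞ ♝ ♛ ♚ ♝ ♞ ♜
♟ · ♟ ♟ ♟ · ♟ ♟
· · · · · ♟ · ·
· ♟ · ♙ · · · ·
· · · · · · · ·
· · · · · · · ·
♙ ♙ ♙ ♘ ♙ ♙ ♙ ♙
♖ · ♗ ♕ ♔ ♗ ♘ ♖


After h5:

♜ ♞ ♝ ♛ ♚ ♝ ♞ ♜
♟ · ♟ ♟ ♟ · ♟ ·
· · · · · ♟ · ·
· ♟ · ♙ · · · ♟
· · · · · · · ·
· · · · · · · ·
♙ ♙ ♙ ♘ ♙ ♙ ♙ ♙
♖ · ♗ ♕ ♔ ♗ ♘ ♖



  a b c d e f g h
  ─────────────────
8│♜ ♞ ♝ ♛ ♚ ♝ ♞ ♜│8
7│♟ · ♟ ♟ ♟ · ♟ ·│7
6│· · · · · ♟ · ·│6
5│· ♟ · ♙ · · · ♟│5
4│· · · · · · · ·│4
3│· · · · · · · ·│3
2│♙ ♙ ♙ ♘ ♙ ♙ ♙ ♙│2
1│♖ · ♗ ♕ ♔ ♗ ♘ ♖│1
  ─────────────────
  a b c d e f g h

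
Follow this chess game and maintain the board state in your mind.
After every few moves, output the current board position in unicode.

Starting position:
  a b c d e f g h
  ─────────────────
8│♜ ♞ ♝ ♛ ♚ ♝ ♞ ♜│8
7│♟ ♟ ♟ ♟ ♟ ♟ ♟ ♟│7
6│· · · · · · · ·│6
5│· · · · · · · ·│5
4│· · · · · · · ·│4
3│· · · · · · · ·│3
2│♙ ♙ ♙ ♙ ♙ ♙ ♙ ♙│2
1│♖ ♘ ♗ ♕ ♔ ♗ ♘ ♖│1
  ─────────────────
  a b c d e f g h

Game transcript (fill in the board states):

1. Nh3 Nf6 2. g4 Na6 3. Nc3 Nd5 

  a b c d e f g h
  ─────────────────
8│♜ · ♝ ♛ ♚ ♝ · ♜│8
7│♟ ♟ ♟ ♟ ♟ ♟ ♟ ♟│7
6│♞ · · · · · · ·│6
5│· · · ♞ · · · ·│5
4│· · · · · · ♙ ·│4
3│· · ♘ · · · · ♘│3
2│♙ ♙ ♙ ♙ ♙ ♙ · ♙│2
1│♖ · ♗ ♕ ♔ ♗ · ♖│1
  ─────────────────
  a b c d e f g h

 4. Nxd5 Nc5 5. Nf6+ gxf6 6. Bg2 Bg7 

  a b c d e f g h
  ─────────────────
8│♜ · ♝ ♛ ♚ · · ♜│8
7│♟ ♟ ♟ ♟ ♟ ♟ ♝ ♟│7
6│· · · · · ♟ · ·│6
5│· · ♞ · · · · ·│5
4│· · · · · · ♙ ·│4
3│· · · · · · · ♘│3
2│♙ ♙ ♙ ♙ ♙ ♙ ♗ ♙│2
1│♖ · ♗ ♕ ♔ · · ♖│1
  ─────────────────
  a b c d e f g h

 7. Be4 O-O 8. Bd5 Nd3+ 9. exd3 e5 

  a b c d e f g h
  ─────────────────
8│♜ · ♝ ♛ · ♜ ♚ ·│8
7│♟ ♟ ♟ ♟ · ♟ ♝ ♟│7
6│· · · · · ♟ · ·│6
5│· · · ♗ ♟ · · ·│5
4│· · · · · · ♙ ·│4
3│· · · ♙ · · · ♘│3
2│♙ ♙ ♙ ♙ · ♙ · ♙│2
1│♖ · ♗ ♕ ♔ · · ♖│1
  ─────────────────
  a b c d e f g h

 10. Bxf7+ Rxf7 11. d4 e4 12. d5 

  a b c d e f g h
  ─────────────────
8│♜ · ♝ ♛ · · ♚ ·│8
7│♟ ♟ ♟ ♟ · ♜ ♝ ♟│7
6│· · · · · ♟ · ·│6
5│· · · ♙ · · · ·│5
4│· · · · ♟ · ♙ ·│4
3│· · · · · · · ♘│3
2│♙ ♙ ♙ ♙ · ♙ · ♙│2
1│♖ · ♗ ♕ ♔ · · ♖│1
  ─────────────────
  a b c d e f g h


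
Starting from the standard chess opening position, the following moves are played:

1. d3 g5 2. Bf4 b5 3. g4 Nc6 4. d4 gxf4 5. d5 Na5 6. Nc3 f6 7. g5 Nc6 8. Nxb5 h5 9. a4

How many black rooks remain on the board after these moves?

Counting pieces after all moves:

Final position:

  a b c d e f g h
  ─────────────────
8│♜ · ♝ ♛ ♚ ♝ ♞ ♜│8
7│♟ · ♟ ♟ ♟ · · ·│7
6│· · ♞ · · ♟ · ·│6
5│· ♘ · ♙ · · ♙ ♟│5
4│♙ · · · · ♟ · ·│4
3│· · · · · · · ·│3
2│· ♙ ♙ · ♙ ♙ · ♙│2
1│♖ · · ♕ ♔ ♗ ♘ ♖│1
  ─────────────────
  a b c d e f g h


2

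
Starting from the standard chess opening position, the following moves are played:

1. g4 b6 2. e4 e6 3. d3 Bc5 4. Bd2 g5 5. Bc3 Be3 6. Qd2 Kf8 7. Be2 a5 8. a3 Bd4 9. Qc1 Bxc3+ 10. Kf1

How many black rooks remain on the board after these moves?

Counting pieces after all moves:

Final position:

  a b c d e f g h
  ─────────────────
8│♜ ♞ ♝ ♛ · ♚ ♞ ♜│8
7│· · ♟ ♟ · ♟ · ♟│7
6│· ♟ · · ♟ · · ·│6
5│♟ · · · · · ♟ ·│5
4│· · · · ♙ · ♙ ·│4
3│♙ · ♝ ♙ · · · ·│3
2│· ♙ ♙ · ♗ ♙ · ♙│2
1│♖ ♘ ♕ · · ♔ ♘ ♖│1
  ─────────────────
  a b c d e f g h


2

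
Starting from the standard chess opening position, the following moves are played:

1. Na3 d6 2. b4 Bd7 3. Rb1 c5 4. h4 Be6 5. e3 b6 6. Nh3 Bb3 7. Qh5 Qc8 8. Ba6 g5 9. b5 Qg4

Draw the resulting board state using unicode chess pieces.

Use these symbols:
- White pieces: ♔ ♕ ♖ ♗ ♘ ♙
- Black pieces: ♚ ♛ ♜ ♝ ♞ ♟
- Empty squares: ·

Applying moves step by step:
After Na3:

♜ ♞ ♝ ♛ ♚ ♝ ♞ ♜
♟ ♟ ♟ ♟ ♟ ♟ ♟ ♟
· · · · · · · ·
· · · · · · · ·
· · · · · · · ·
♘ · · · · · · ·
♙ ♙ ♙ ♙ ♙ ♙ ♙ ♙
♖ · ♗ ♕ ♔ ♗ ♘ ♖


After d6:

♜ ♞ ♝ ♛ ♚ ♝ ♞ ♜
♟ ♟ ♟ · ♟ ♟ ♟ ♟
· · · ♟ · · · ·
· · · · · · · ·
· · · · · · · ·
♘ · · · · · · ·
♙ ♙ ♙ ♙ ♙ ♙ ♙ ♙
♖ · ♗ ♕ ♔ ♗ ♘ ♖


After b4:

♜ ♞ ♝ ♛ ♚ ♝ ♞ ♜
♟ ♟ ♟ · ♟ ♟ ♟ ♟
· · · ♟ · · · ·
· · · · · · · ·
· ♙ · · · · · ·
♘ · · · · · · ·
♙ · ♙ ♙ ♙ ♙ ♙ ♙
♖ · ♗ ♕ ♔ ♗ ♘ ♖


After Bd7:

♜ ♞ · ♛ ♚ ♝ ♞ ♜
♟ ♟ ♟ ♝ ♟ ♟ ♟ ♟
· · · ♟ · · · ·
· · · · · · · ·
· ♙ · · · · · ·
♘ · · · · · · ·
♙ · ♙ ♙ ♙ ♙ ♙ ♙
♖ · ♗ ♕ ♔ ♗ ♘ ♖


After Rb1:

♜ ♞ · ♛ ♚ ♝ ♞ ♜
♟ ♟ ♟ ♝ ♟ ♟ ♟ ♟
· · · ♟ · · · ·
· · · · · · · ·
· ♙ · · · · · ·
♘ · · · · · · ·
♙ · ♙ ♙ ♙ ♙ ♙ ♙
· ♖ ♗ ♕ ♔ ♗ ♘ ♖


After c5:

♜ ♞ · ♛ ♚ ♝ ♞ ♜
♟ ♟ · ♝ ♟ ♟ ♟ ♟
· · · ♟ · · · ·
· · ♟ · · · · ·
· ♙ · · · · · ·
♘ · · · · · · ·
♙ · ♙ ♙ ♙ ♙ ♙ ♙
· ♖ ♗ ♕ ♔ ♗ ♘ ♖


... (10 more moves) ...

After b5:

♜ ♞ ♛ · ♚ ♝ ♞ ♜
♟ · · · ♟ ♟ · ♟
♗ ♟ · ♟ · · · ·
· ♙ ♟ · · · ♟ ♕
· · · · · · · ♙
♘ ♝ · · ♙ · · ♘
♙ · ♙ ♙ · ♙ ♙ ·
· ♖ ♗ · ♔ · · ♖


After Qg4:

♜ ♞ · · ♚ ♝ ♞ ♜
♟ · · · ♟ ♟ · ♟
♗ ♟ · ♟ · · · ·
· ♙ ♟ · · · ♟ ♕
· · · · · · ♛ ♙
♘ ♝ · · ♙ · · ♘
♙ · ♙ ♙ · ♙ ♙ ·
· ♖ ♗ · ♔ · · ♖



  a b c d e f g h
  ─────────────────
8│♜ ♞ · · ♚ ♝ ♞ ♜│8
7│♟ · · · ♟ ♟ · ♟│7
6│♗ ♟ · ♟ · · · ·│6
5│· ♙ ♟ · · · ♟ ♕│5
4│· · · · · · ♛ ♙│4
3│♘ ♝ · · ♙ · · ♘│3
2│♙ · ♙ ♙ · ♙ ♙ ·│2
1│· ♖ ♗ · ♔ · · ♖│1
  ─────────────────
  a b c d e f g h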